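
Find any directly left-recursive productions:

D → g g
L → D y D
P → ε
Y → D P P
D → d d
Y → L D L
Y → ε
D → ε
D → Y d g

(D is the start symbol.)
No direct left recursion

Direct left recursion occurs when N → N α for some non-terminal N (the right-hand side begins with the left-hand side itself).

D → g g: starts with g
L → D y D: starts with D
P → ε: starts with ε
Y → D P P: starts with D
D → d d: starts with d
Y → L D L: starts with L
Y → ε: starts with ε
D → ε: starts with ε
D → Y d g: starts with Y

No direct left recursion found.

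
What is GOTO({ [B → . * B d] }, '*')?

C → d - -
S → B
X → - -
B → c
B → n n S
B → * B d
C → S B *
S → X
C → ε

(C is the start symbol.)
GOTO(I, '*') = CLOSURE({ [A → αX.β] : [A → α.Xβ] ∈ I, X = '*' })

Items with dot before '*', with the dot advanced:
  [B → . * B d] → [B → * . B d]
Closure of the advanced items:
  [B → * . B d] has the dot before B: add [B → . c], [B → . n n S], [B → . * B d]

GOTO = { [B → * . B d], [B → . * B d], [B → . c], [B → . n n S] }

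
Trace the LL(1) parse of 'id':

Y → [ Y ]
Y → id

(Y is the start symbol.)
Stack is shown with the top on the left.

Stack  Input  Action
--------------------
Y $    id $   output Y → id
id $   id $   match 'id'
$      $      accept

The string is accepted.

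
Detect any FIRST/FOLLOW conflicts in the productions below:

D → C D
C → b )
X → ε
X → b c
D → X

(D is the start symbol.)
Nullable non-terminals: D, X.
FIRST sets used below: FIRST(C) = { 'b' }, FIRST(X) = { 'b', ε }

D: nullable alternative(s) D → X; FOLLOW(D) = { $ }
  D → C D: FIRST \ {ε} = { 'b' } — disjoint from FOLLOW(D)
  D → X: FIRST \ {ε} = { 'b' } — this is the only nullable alternative, skip

X: nullable alternative(s) X → ε; FOLLOW(X) = { $ }
  X → ε: FIRST \ {ε} = { } — this is the only nullable alternative, skip
  X → b c: FIRST \ {ε} = { 'b' } — disjoint from FOLLOW(X)

C has no nullable alternative, so no FIRST/FOLLOW check is needed there.

No FIRST/FOLLOW conflicts found.

Answer: No FIRST/FOLLOW conflicts.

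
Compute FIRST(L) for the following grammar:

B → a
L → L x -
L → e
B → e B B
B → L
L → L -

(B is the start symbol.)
{ 'e' }

From L → L x -:
  - L is the symbol being defined: contributes nothing new
    L is not nullable, so stop
From L → e:
  - e is a terminal: add 'e' and stop
From L → L -:
  - L is the symbol being defined: contributes nothing new
    L is not nullable, so stop

Collecting: FIRST(L) = { 'e' }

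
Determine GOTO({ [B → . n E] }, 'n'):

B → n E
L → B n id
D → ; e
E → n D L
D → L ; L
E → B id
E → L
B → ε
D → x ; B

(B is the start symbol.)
GOTO(I, 'n') = CLOSURE({ [A → αX.β] : [A → α.Xβ] ∈ I, X = 'n' })

Items with dot before 'n', with the dot advanced:
  [B → . n E] → [B → n . E]
Closure of the advanced items:
  [B → n . E] has the dot before E: add [E → . n D L], [E → . B id], [E → . L]
  [E → . B id] has the dot before B: add [B → . n E], [B → .]
  [E → . L] has the dot before L: add [L → . B n id]

GOTO = { [B → . n E], [B → .], [B → n . E], [E → . B id], [E → . L], [E → . n D L], [L → . B n id] }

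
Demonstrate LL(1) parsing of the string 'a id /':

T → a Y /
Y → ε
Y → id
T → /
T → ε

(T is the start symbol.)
Stack is shown with the top on the left.

Stack    Input     Action
-------------------------
T $      a id / $  output T → a Y /
a Y / $  a id / $  match 'a'
Y / $    id / $    output Y → id
id / $   id / $    match 'id'
/ $      / $       match '/'
$        $         accept

The string is accepted.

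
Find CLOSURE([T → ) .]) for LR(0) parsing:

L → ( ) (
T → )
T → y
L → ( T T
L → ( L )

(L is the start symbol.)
{ [T → ) .] }

To compute CLOSURE, for each item [A → α.Bβ] where B is a non-terminal, add [B → .γ] for all productions B → γ; repeat for the newly added items until nothing changes.

Start with: [T → ) .]
The dot is at the end, so nothing is added.

CLOSURE = { [T → ) .] }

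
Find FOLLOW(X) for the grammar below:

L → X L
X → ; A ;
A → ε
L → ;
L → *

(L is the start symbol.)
To compute FOLLOW(X), find every occurrence of X on a right-hand side N → α X β: add FIRST(β) \ {ε}, and if β is empty or nullable also add FOLLOW(N). Iterate to a fixed point.

In L → X L: X is followed by L, add FIRST(L) \ {ε} = { '*', ';' }

Taking the union: FOLLOW(X) = { '*', ';' }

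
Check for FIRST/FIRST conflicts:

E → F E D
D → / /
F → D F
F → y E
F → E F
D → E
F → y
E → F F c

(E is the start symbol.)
Yes. E → F E D / E → F F c on { '/', 'y' }; D → '/' '/' / D → E on { '/' }; F → D F / F → y E on { 'y' }; F → D F / F → E F on { '/', 'y' }; F → D F / F → y on { 'y' }; F → y E / F → E F on { 'y' }; F → y E / F → y on { 'y' }; F → E F / F → y on { 'y' }

FIRST sets of the non-terminals at (or reachable through a nullable prefix from) the front of some alternative:
  FIRST(F) = { '/', 'y' }
  FIRST(E) = { '/', 'y' }
  FIRST(D) = { '/', 'y' }

Productions for E:
  E → F E D: FIRST = { '/', 'y' }
  E → F F c: FIRST = { '/', 'y' }
Productions for D:
  D → / /: FIRST = { '/' }
  D → E: FIRST = { '/', 'y' }
Productions for F:
  F → D F: FIRST = { '/', 'y' }
  F → y E: FIRST = { 'y' }
  F → E F: FIRST = { '/', 'y' }
  F → y: FIRST = { 'y' }

Conflict for E: E → F E D and E → F F c
  Overlap: { '/', 'y' }
Conflict for D: D → / / and D → E
  Overlap: { '/' }
Conflict for F: F → D F and F → y E
  Overlap: { 'y' }
Conflict for F: F → D F and F → E F
  Overlap: { '/', 'y' }
Conflict for F: F → D F and F → y
  Overlap: { 'y' }
Conflict for F: F → y E and F → E F
  Overlap: { 'y' }
Conflict for F: F → y E and F → y
  Overlap: { 'y' }
Conflict for F: F → E F and F → y
  Overlap: { 'y' }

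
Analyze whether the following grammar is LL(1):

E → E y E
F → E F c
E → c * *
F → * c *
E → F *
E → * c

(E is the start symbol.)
Relevant sets:
  FIRST(E) = { '*', 'c' }
  FIRST(F) = { '*', 'c' }

For E:
  PREDICT(E → E y E) = { '*', 'c' }
  PREDICT(E → c '*' '*') = { 'c' }
  PREDICT(E → F '*') = { '*', 'c' }
  PREDICT(E → '*' c) = { '*' }
For F:
  PREDICT(F → E F c) = { '*', 'c' }
  PREDICT(F → '*' c '*') = { '*' }

Conflict found: Predict set conflict for E: { 'c' }
The grammar is NOT LL(1).

Answer: No. Predict set conflict for E: { 'c' }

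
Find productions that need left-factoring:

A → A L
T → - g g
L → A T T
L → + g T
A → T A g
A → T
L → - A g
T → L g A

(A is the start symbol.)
Left-factoring is needed when two productions for the same non-terminal
share a common prefix on the right-hand side.

Productions for A:
  A → A L
  A → T A g
  A → T
Productions for T:
  T → - g g
  T → L g A
Productions for L:
  L → A T T
  L → + g T
  L → - A g

Found common prefix 'T' in productions for A

Answer: Yes, A has productions with common prefix 'T'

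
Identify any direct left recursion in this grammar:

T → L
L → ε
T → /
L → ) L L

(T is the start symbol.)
No direct left recursion

T → L: starts with L
L → ε: starts with ε
T → /: starts with '/'
L → ) L L: starts with ')'

No direct left recursion found.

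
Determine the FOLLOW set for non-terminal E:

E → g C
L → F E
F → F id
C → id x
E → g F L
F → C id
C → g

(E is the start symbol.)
{ $ }

E is the start symbol, so $ ∈ FOLLOW(E).
In L → F E: E is at the end, add FOLLOW(L)

The FOLLOW sets referred to above (computed the same way, to a fixed point):
  FOLLOW(L) = { $ }

Taking the union: FOLLOW(E) = { $ }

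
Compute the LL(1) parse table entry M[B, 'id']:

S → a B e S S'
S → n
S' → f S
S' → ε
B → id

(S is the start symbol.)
To find M[B, 'id'], we find productions for B where 'id' is in the predict set (PREDICT(N → α) = (FIRST(α) \ {ε}) ∪ (FOLLOW(N) if α ⇒* ε)).

B → id: PREDICT = { 'id' }
  'id' is in predict set, so this production goes in M[B, 'id']

M[B, 'id'] = B → id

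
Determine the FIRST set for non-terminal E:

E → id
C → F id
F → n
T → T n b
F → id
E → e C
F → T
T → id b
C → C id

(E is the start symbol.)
{ 'e', 'id' }

From E → id:
  - id is a terminal: add 'id' and stop
From E → e C:
  - e is a terminal: add 'e' and stop

Collecting: FIRST(E) = { 'e', 'id' }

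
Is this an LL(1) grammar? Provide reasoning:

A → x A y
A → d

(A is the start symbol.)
Yes, the grammar is LL(1).

For A:
  PREDICT(A → x A y) = { 'x' }
  PREDICT(A → d) = { 'd' }

All predict sets are disjoint. The grammar IS LL(1).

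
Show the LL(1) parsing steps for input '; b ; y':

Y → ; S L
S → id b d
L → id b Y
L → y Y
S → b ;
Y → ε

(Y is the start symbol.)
LL(1) parsing maintains a stack (initially the start symbol over $) and the input. At each step: if the stack top is a terminal, match it against the current input token; if it is a non-terminal N, replace it with the RHS of M[N, lookahead] (the unique production whose predict set contains the lookahead).

Stack is shown with the top on the left.

Stack    Input      Action
--------------------------
Y $      ; b ; y $  output Y → ; S L
; S L $  ; b ; y $  match ';'
S L $    b ; y $    output S → b ;
b ; L $  b ; y $    match 'b'
; L $    ; y $      match ';'
L $      y $        output L → y Y
y Y $    y $        match 'y'
Y $      $          output Y → ε
$        $          accept

The string is accepted.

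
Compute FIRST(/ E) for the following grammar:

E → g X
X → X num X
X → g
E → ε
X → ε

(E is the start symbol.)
{ '/' }

To compute FIRST(/ E), process the symbols left to right:
Symbol / is a terminal. Add '/' and stop.
FIRST(/ E) = { '/' }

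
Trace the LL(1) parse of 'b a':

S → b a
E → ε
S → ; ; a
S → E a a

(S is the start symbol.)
LL(1) parsing maintains a stack (initially the start symbol over $) and the input. At each step: if the stack top is a terminal, match it against the current input token; if it is a non-terminal N, replace it with the RHS of M[N, lookahead] (the unique production whose predict set contains the lookahead).

Stack is shown with the top on the left.

Stack  Input  Action
--------------------
S $    b a $  output S → b a
b a $  b a $  match 'b'
a $    a $    match 'a'
$      $      accept

The string is accepted.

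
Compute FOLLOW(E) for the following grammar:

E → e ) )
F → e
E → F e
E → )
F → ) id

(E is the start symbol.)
To compute FOLLOW(E), find every occurrence of E on a right-hand side N → α E β: add FIRST(β) \ {ε}, and if β is empty or nullable also add FOLLOW(N). Iterate to a fixed point.

E is the start symbol, so $ ∈ FOLLOW(E).
E does not occur on any right-hand side.

Taking the union: FOLLOW(E) = { $ }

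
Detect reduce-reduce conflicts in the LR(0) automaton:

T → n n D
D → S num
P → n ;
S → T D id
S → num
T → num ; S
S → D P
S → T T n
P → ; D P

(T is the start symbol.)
A reduce-reduce conflict occurs when an LR(0) state has two complete items [A → α .] and [B → β .] — both call for a reduction, and with no lookahead the parser cannot choose between them.

Augment with T' → T and build the canonical LR(0) collection (I0 = CLOSURE({[T' → . T]}), then GOTO on every symbol after a dot until no new states appear). It has 23 states:
  I0: { [T → . n n D], [T → . num ; S], [T' → . T] }  — shift
  I1: { [T' → T .] }  — accept
  I2: { [T → n . n D] }  — shift
  I3: { [T → num . ; S] }  — shift
  I4: { [D → . S num], [S → . D P], [S → . T D id], [S → . T T n], [S → . num], [T → . n n D], [T → . num ; S], [T → num ; . S] }  — shift
  I5: { [P → . ; D P], [P → . n ;], [S → D . P] }  — shift
  I6: { [D → S . num], [T → num ; S .] }  — shift, reduce
  I7: { [D → . S num], [S → . D P], [S → . T D id], [S → . T T n], [S → . num], [S → T . D id], [S → T . T n], [T → . n n D], [T → . num ; S] }  — shift
  I8: { [S → num .], [T → num . ; S] }  — shift, reduce
  I9: { [P → . ; D P], [P → . n ;], [S → D . P], [S → T D . id] }  — shift
  I10: { [D → S . num] }  — shift
  I11: { [D → . S num], [S → . D P], [S → . T D id], [S → . T T n], [S → . num], [S → T . D id], [S → T . T n], [S → T T . n], [T → . n n D], [T → . num ; S] }  — shift
  I12: { [S → T T n .], [T → n . n D] }  — shift, reduce
  I13: { [D → . S num], [S → . D P], [S → . T D id], [S → . T T n], [S → . num], [T → . n n D], [T → . num ; S], [T → n n . D] }  — shift
  I14: { [P → . ; D P], [P → . n ;], [S → D . P], [T → n n D .] }  — shift, reduce
  I15: { [D → . S num], [P → ; . D P], [S → . D P], [S → . T D id], [S → . T T n], [S → . num], [T → . n n D], [T → . num ; S] }  — shift
  I16: { [S → D P .] }  — reduce
  I17: { [P → n . ;] }  — shift
  I18: { [P → n ; .] }  — reduce
  I19: { [P → . ; D P], [P → . n ;], [P → ; D . P], [S → D . P] }  — shift
  I20: { [P → ; D P .], [S → D P .] }  — 2 reduces
  I21: { [D → S num .] }  — reduce
  I22: { [S → T D id .] }  — reduce

I20 contains complete items [P → ; D P .], [S → D P .] — reduce-reduce conflict.

Answer: Yes — I20: [P → ; D P .] vs [S → D P .]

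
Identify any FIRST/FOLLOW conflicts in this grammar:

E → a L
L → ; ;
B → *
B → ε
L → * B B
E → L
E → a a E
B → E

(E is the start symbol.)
Yes. B → '*' with FOLLOW(B) on { '*' }; B → E with FOLLOW(B) on { '*', ';', 'a' }

A FIRST/FOLLOW conflict occurs when a non-terminal N has a nullable alternative N → β (β ⇒* ε) and another alternative N → α with FIRST(α) ∩ FOLLOW(N) ≠ ∅: on such a lookahead the parser cannot decide between expanding α and letting N vanish via β.

Nullable non-terminals: B.
FIRST sets used below: FIRST(E) = { '*', ';', 'a' }

B: nullable alternative(s) B → ε; FOLLOW(B) = { $, '*', ';', 'a' }
  B → *: FIRST \ {ε} = { '*' } — overlaps FOLLOW(B) on { '*' }: CONFLICT
  B → ε: FIRST \ {ε} = { } — this is the only nullable alternative, skip
  B → E: FIRST \ {ε} = { '*', ';', 'a' } — overlaps FOLLOW(B) on { '*', ';', 'a' }: CONFLICT

E, L have no nullable alternative, so no FIRST/FOLLOW check is needed there.

So the grammar has 2 FIRST/FOLLOW conflicts (marked CONFLICT above).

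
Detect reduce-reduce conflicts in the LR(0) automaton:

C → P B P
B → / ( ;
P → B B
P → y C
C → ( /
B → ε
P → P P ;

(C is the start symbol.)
Yes — I11: [B → .] vs [P → B B .]; I12: [B → .] vs [C → P B P .]

Augment with C' → C and build the canonical LR(0) collection (I0 = CLOSURE({[C' → . C]}), then GOTO on every symbol after a dot until no new states appear). It has 17 states:
  I0: { [B → . / ( ;], [B → .], [C → . ( /], [C → . P B P], [C' → . C], [P → . B B], [P → . P P ;], [P → . y C] }  — shift, reduce
  I1: { [C → ( . /] }  — shift
  I2: { [B → / . ( ;] }  — shift
  I3: { [B → . / ( ;], [B → .], [P → B . B] }  — shift, reduce
  I4: { [C' → C .] }  — accept
  I5: { [B → . / ( ;], [B → .], [C → P . B P], [P → . B B], [P → . P P ;], [P → . y C], [P → P . P ;] }  — shift, reduce
  I6: { [B → . / ( ;], [B → .], [C → . ( /], [C → . P B P], [P → . B B], [P → . P P ;], [P → . y C], [P → y . C] }  — shift, reduce
  I7: { [P → y C .] }  — reduce
  I8: { [B → . / ( ;], [B → .], [C → P B . P], [P → . B B], [P → . P P ;], [P → . y C], [P → B . B] }  — shift, reduce
  I9: { [B → . / ( ;], [B → .], [P → . B B], [P → . P P ;], [P → . y C], [P → P . P ;], [P → P P . ;] }  — shift, reduce
  I10: { [P → P P ; .] }  — reduce
  I11: { [B → . / ( ;], [B → .], [P → B . B], [P → B B .] }  — shift, 2 reduces
  I12: { [B → . / ( ;], [B → .], [C → P B P .], [P → . B B], [P → . P P ;], [P → . y C], [P → P . P ;] }  — shift, 2 reduces
  I13: { [P → B B .] }  — reduce
  I14: { [B → / ( . ;] }  — shift
  I15: { [B → / ( ; .] }  — reduce
  I16: { [C → ( / .] }  — reduce

I11 contains complete items [B → .], [P → B B .] — reduce-reduce conflict.
I12 contains complete items [B → .], [C → P B P .] — reduce-reduce conflict.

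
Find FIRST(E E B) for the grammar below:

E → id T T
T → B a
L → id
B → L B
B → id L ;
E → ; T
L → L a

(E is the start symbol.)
{ ';', 'id' }

FIRST sets of the non-terminals involved (from the grammar, by fixed-point iteration):
  FIRST(E) = { ';', 'id' }

To compute FIRST(E E B), process the symbols left to right:
Symbol E is a non-terminal. Add FIRST(E) \ {ε} = { ';', 'id' }
E is not nullable (ε ∉ FIRST(E)), so stop here.
FIRST(E E B) = { ';', 'id' }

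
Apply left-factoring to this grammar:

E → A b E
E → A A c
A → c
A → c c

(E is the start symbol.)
E → A E'
E' → b E
E' → A c
A → c A'
A' → ε
A' → c

Left-factoring transforms A → αβ₁ | αβ₂ into A → αA' and A' → β₁ | β₂
(α is the longest common prefix among the alternatives). Repeat until
no nonterminal has two alternatives with a common prefix.

Round 1: E has alternatives sharing prefix 'A'. Introduce E': E → A E'
  Add: E' → b E
  Add: E' → A c

Round 2: A has alternatives sharing prefix 'c'. Introduce A': A → c A'
  Add: A' → ε
  Add: A' → c

No remaining common prefixes — done.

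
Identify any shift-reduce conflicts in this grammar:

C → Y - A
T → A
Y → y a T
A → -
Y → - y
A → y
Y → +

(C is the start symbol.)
A shift-reduce conflict occurs when an LR(0) state has both:
  - a complete (reduce) item [A → α .] (dot at the end), and
  - a shift item [B → β . c γ] (dot before a terminal).

Augment with C' → C and build the canonical LR(0) collection (I0 = CLOSURE({[C' → . C]}), then GOTO on every symbol after a dot until no new states appear). It has 14 states:
  I0: { [C → . Y - A], [C' → . C], [Y → . +], [Y → . - y], [Y → . y a T] }  — shift
  I1: { [Y → + .] }  — reduce
  I2: { [Y → - . y] }  — shift
  I3: { [C' → C .] }  — accept
  I4: { [C → Y . - A] }  — shift
  I5: { [Y → y . a T] }  — shift
  I6: { [A → . -], [A → . y], [T → . A], [Y → y a . T] }  — shift
  I7: { [A → - .] }  — reduce
  I8: { [T → A .] }  — reduce
  I9: { [Y → y a T .] }  — reduce
  I10: { [A → y .] }  — reduce
  I11: { [A → . -], [A → . y], [C → Y - . A] }  — shift
  I12: { [C → Y - A .] }  — reduce
  I13: { [Y → - y .] }  — reduce

No state contains both a complete item and a shift item.

Answer: No shift-reduce conflicts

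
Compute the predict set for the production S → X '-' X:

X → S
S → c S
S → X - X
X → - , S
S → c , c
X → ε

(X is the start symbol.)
{ '-', 'c' }

PREDICT(S → X '-' X) = (FIRST(RHS) \ {ε}) ∪ (FOLLOW(S) if ε ∈ FIRST(RHS), i.e. RHS ⇒* ε)
FIRST(X) = { '-', 'c', ε }
FIRST(X '-' X) = { '-', 'c' }
ε ∉ FIRST(X '-' X), so FOLLOW(S) is not added.
PREDICT(S → X '-' X) = { '-', 'c' }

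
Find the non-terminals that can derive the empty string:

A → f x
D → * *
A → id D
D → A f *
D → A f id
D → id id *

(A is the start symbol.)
A non-terminal is nullable if it can derive ε (the empty string): either it has an ε-production, or it has a production whose right-hand side consists entirely of nullable non-terminals.

There are no ε-productions, so no non-terminal can derive ε.
No non-terminals are nullable.

Answer: None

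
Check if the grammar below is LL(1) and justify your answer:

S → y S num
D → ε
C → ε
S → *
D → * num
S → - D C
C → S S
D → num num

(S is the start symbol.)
No. Predict set conflict for D: { '*' }

A grammar is LL(1) if for each non-terminal N with multiple productions, the predict sets of those productions are pairwise disjoint, where PREDICT(N → α) = (FIRST(α) \ {ε}) ∪ (FOLLOW(N) if α ⇒* ε).

Relevant sets:
  FIRST(S) = { '*', '-', 'y' }
  FOLLOW(D) = { $, '*', '-', 'num', 'y' }
  FOLLOW(C) = { $, '*', '-', 'num', 'y' }

For S:
  PREDICT(S → y S num) = { 'y' }
  PREDICT(S → '*') = { '*' }
  PREDICT(S → '-' D C) = { '-' }
For D:
  PREDICT(D → ε) = { $, '*', '-', 'num', 'y' }
  PREDICT(D → '*' num) = { '*' }
  PREDICT(D → num num) = { 'num' }
For C:
  PREDICT(C → ε) = { $, '*', '-', 'num', 'y' }
  PREDICT(C → S S) = { '*', '-', 'y' }

Conflict found: Predict set conflict for D: { '*' }
The grammar is NOT LL(1).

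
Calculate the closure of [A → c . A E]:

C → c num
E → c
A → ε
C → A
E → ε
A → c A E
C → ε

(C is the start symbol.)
To compute CLOSURE, for each item [A → α.Bβ] where B is a non-terminal, add [B → .γ] for all productions B → γ; repeat for the newly added items until nothing changes.

Start with: [A → c . A E]
  [A → c . A E] has the dot before A: add [A → .], [A → . c A E]
No further items can be added.

CLOSURE = { [A → . c A E], [A → .], [A → c . A E] }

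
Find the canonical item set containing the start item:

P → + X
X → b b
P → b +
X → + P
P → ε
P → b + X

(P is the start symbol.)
{ [P → . + X], [P → . b + X], [P → . b +], [P → .], [P' → . P] }

First, augment the grammar with P' → P
I₀ = CLOSURE({ [P' → . P] }):
  [P' → . P] has the dot before P: add [P → . + X], [P → . b +], [P → .], [P → . b + X]
No further items can be added.

I₀ = { [P → . + X], [P → . b + X], [P → . b +], [P → .], [P' → . P] }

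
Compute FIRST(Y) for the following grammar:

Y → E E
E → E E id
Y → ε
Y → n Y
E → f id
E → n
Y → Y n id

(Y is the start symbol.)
{ 'f', 'n', ε }

To compute FIRST(Y), examine every production with Y on the left-hand side, reading each right-hand side left to right until a non-nullable symbol is reached.

FIRST sets of the other non-terminals involved (by the same procedure, iterated to a fixed point):
  FIRST(E) = { 'f', 'n' }

From Y → E E:
  - E is a non-terminal: add FIRST(E) \ {ε} = { 'f', 'n' }
    E is not nullable, so stop
From Y → ε:
  - ε-production, so ε ∈ FIRST(Y)
From Y → n Y:
  - n is a terminal: add 'n' and stop
From Y → Y n id:
  - Y is the symbol being defined: contributes nothing new
    Y is nullable, so continue to the next symbol
  - n is a terminal: add 'n' and stop

Collecting: FIRST(Y) = { 'f', 'n', ε }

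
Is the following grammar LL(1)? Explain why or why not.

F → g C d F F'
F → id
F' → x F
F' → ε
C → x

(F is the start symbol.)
A grammar is LL(1) if for each non-terminal N with multiple productions, the predict sets of those productions are pairwise disjoint, where PREDICT(N → α) = (FIRST(α) \ {ε}) ∪ (FOLLOW(N) if α ⇒* ε).

Relevant sets:
  FOLLOW(F') = { $, 'x' }

For F:
  PREDICT(F → g C d F F') = { 'g' }
  PREDICT(F → id) = { 'id' }
For F':
  PREDICT(F' → x F) = { 'x' }
  PREDICT(F' → ε) = { $, 'x' }
C has a single production, so nothing to check there.

Conflict found: Predict set conflict for F': { 'x' }
The grammar is NOT LL(1).

Answer: No. Predict set conflict for F': { 'x' }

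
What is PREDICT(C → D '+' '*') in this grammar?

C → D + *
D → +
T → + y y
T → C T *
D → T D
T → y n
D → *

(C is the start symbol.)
{ '*', '+', 'y' }

PREDICT(C → D '+' '*') = (FIRST(RHS) \ {ε}) ∪ (FOLLOW(C) if ε ∈ FIRST(RHS), i.e. RHS ⇒* ε)
FIRST(D) = { '*', '+', 'y' }
FIRST(D '+' '*') = { '*', '+', 'y' }
ε ∉ FIRST(D '+' '*'), so FOLLOW(C) is not added.
PREDICT(C → D '+' '*') = { '*', '+', 'y' }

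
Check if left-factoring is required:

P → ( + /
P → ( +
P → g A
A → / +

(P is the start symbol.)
Left-factoring is needed when two productions for the same non-terminal
share a common prefix on the right-hand side.

Productions for P:
  P → ( + /
  P → ( +
  P → g A

Found common prefix '( +' in productions for P

Answer: Yes, P has productions with common prefix '( +'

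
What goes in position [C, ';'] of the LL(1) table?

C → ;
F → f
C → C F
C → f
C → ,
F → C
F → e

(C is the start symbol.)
To find M[C, ';'], we find productions for C where ';' is in the predict set (PREDICT(N → α) = (FIRST(α) \ {ε}) ∪ (FOLLOW(N) if α ⇒* ε)).

Relevant sets:
  FIRST(C) = { ',', ';', 'f' }

C → ;: PREDICT = { ';' }
  ';' is in predict set, so this production goes in M[C, ';']
C → C F: PREDICT = { ',', ';', 'f' }
  ';' is in predict set, so this production goes in M[C, ';']
C → f: PREDICT = { 'f' }
C → ,: PREDICT = { ',' }

M[C, ';'] = C → ;, C → C F  (a multiply-defined cell — the grammar is not LL(1))

Answer: C → ;, C → C F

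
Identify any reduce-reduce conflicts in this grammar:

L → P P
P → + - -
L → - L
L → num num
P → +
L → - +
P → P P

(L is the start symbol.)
Augment with L' → L and build the canonical LR(0) collection (I0 = CLOSURE({[L' → . L]}), then GOTO on every symbol after a dot until no new states appear). It has 13 states:
  I0: { [L → . - +], [L → . - L], [L → . P P], [L → . num num], [L' → . L], [P → . + - -], [P → . +], [P → . P P] }  — shift
  I1: { [P → + . - -], [P → + .] }  — shift, reduce
  I2: { [L → - . +], [L → - . L], [L → . - +], [L → . - L], [L → . P P], [L → . num num], [P → . + - -], [P → . +], [P → . P P] }  — shift
  I3: { [L' → L .] }  — accept
  I4: { [L → P . P], [P → . + - -], [P → . +], [P → . P P], [P → P . P] }  — shift
  I5: { [L → num . num] }  — shift
  I6: { [L → num num .] }  — reduce
  I7: { [L → P P .], [P → . + - -], [P → . +], [P → . P P], [P → P . P], [P → P P .] }  — shift, 2 reduces
  I8: { [P → . + - -], [P → . +], [P → . P P], [P → P . P], [P → P P .] }  — shift, reduce
  I9: { [L → - + .], [P → + . - -], [P → + .] }  — shift, 2 reduces
  I10: { [L → - L .] }  — reduce
  I11: { [P → + - . -] }  — shift
  I12: { [P → + - - .] }  — reduce

I7 contains complete items [L → P P .], [P → P P .] — reduce-reduce conflict.
I9 contains complete items [L → - + .], [P → + .] — reduce-reduce conflict.

Answer: Yes — I7: [L → P P .] vs [P → P P .]; I9: [L → - + .] vs [P → + .]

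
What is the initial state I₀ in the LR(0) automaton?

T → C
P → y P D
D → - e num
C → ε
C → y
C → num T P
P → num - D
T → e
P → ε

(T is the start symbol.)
{ [C → . num T P], [C → . y], [C → .], [T → . C], [T → . e], [T' → . T] }

First, augment the grammar with T' → T
I₀ = CLOSURE({ [T' → . T] }):
  [T' → . T] has the dot before T: add [T → . C], [T → . e]
  [T → . C] has the dot before C: add [C → .], [C → . y], [C → . num T P]
No further items can be added.

I₀ = { [C → . num T P], [C → . y], [C → .], [T → . C], [T → . e], [T' → . T] }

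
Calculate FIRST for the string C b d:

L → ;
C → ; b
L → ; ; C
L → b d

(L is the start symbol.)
{ ';' }

FIRST sets of the non-terminals involved (from the grammar, by fixed-point iteration):
  FIRST(C) = { ';' }

To compute FIRST(C b d), process the symbols left to right:
Symbol C is a non-terminal. Add FIRST(C) \ {ε} = { ';' }
C is not nullable (ε ∉ FIRST(C)), so stop here.
FIRST(C b d) = { ';' }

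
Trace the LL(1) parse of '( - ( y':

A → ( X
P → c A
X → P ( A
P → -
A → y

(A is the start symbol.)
Stack is shown with the top on the left.

Stack    Input      Action
--------------------------
A $      ( - ( y $  output A → ( X
( X $    ( - ( y $  match '('
X $      - ( y $    output X → P ( A
P ( A $  - ( y $    output P → -
- ( A $  - ( y $    match '-'
( A $    ( y $      match '('
A $      y $        output A → y
y $      y $        match 'y'
$        $          accept

The string is accepted.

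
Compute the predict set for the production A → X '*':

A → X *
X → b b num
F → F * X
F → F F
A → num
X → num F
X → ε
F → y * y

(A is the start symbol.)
{ '*', 'b', 'num' }

PREDICT(A → X '*') = (FIRST(RHS) \ {ε}) ∪ (FOLLOW(A) if ε ∈ FIRST(RHS), i.e. RHS ⇒* ε)
FIRST(X) = { 'b', 'num', ε }
FIRST(X '*') = { '*', 'b', 'num' }
ε ∉ FIRST(X '*'), so FOLLOW(A) is not added.
PREDICT(A → X '*') = { '*', 'b', 'num' }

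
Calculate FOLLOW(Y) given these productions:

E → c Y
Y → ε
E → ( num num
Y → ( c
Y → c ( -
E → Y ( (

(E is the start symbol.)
To compute FOLLOW(Y), find every occurrence of Y on a right-hand side N → α Y β: add FIRST(β) \ {ε}, and if β is empty or nullable also add FOLLOW(N). Iterate to a fixed point.

In E → c Y: Y is at the end, add FOLLOW(E)
In E → Y ( (: Y is followed by '(' '(', add FIRST('(' '(') \ {ε} = { '(' }

The FOLLOW sets referred to above (computed the same way, to a fixed point):
  FOLLOW(E) = { $ }

Taking the union: FOLLOW(Y) = { $, '(' }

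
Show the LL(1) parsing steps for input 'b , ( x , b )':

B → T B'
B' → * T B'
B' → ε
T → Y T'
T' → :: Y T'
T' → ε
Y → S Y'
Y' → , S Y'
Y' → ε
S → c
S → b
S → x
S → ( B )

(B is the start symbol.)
Stack is shown with the top on the left.

Stack                      Input            Action
--------------------------------------------------
B $                        b , ( x , b ) $  output B → T B'
T B' $                     b , ( x , b ) $  output T → Y T'
Y T' B' $                  b , ( x , b ) $  output Y → S Y'
S Y' T' B' $               b , ( x , b ) $  output S → b
b Y' T' B' $               b , ( x , b ) $  match 'b'
Y' T' B' $                 , ( x , b ) $    output Y' → , S Y'
, S Y' T' B' $             , ( x , b ) $    match ','
S Y' T' B' $               ( x , b ) $      output S → ( B )
( B ) Y' T' B' $           ( x , b ) $      match '('
B ) Y' T' B' $             x , b ) $        output B → T B'
T B' ) Y' T' B' $          x , b ) $        output T → Y T'
Y T' B' ) Y' T' B' $       x , b ) $        output Y → S Y'
S Y' T' B' ) Y' T' B' $    x , b ) $        output S → x
x Y' T' B' ) Y' T' B' $    x , b ) $        match 'x'
Y' T' B' ) Y' T' B' $      , b ) $          output Y' → , S Y'
, S Y' T' B' ) Y' T' B' $  , b ) $          match ','
S Y' T' B' ) Y' T' B' $    b ) $            output S → b
b Y' T' B' ) Y' T' B' $    b ) $            match 'b'
Y' T' B' ) Y' T' B' $      ) $              output Y' → ε
T' B' ) Y' T' B' $         ) $              output T' → ε
B' ) Y' T' B' $            ) $              output B' → ε
) Y' T' B' $               ) $              match ')'
Y' T' B' $                 $                output Y' → ε
T' B' $                    $                output T' → ε
B' $                       $                output B' → ε
$                          $                accept

The string is accepted.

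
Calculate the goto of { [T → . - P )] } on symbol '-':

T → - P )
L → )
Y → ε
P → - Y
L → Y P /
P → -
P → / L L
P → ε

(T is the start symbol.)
GOTO(I, '-') = CLOSURE({ [A → αX.β] : [A → α.Xβ] ∈ I, X = '-' })

Items with dot before '-', with the dot advanced:
  [T → . - P )] → [T → - . P )]
Closure of the advanced items:
  [T → - . P )] has the dot before P: add [P → . - Y], [P → . -], [P → . / L L], [P → .]

GOTO = { [P → . - Y], [P → . -], [P → . / L L], [P → .], [T → - . P )] }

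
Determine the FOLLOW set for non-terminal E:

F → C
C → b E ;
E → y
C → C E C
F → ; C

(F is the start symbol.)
{ ';', 'b' }

In C → b E ;: E is followed by ';', add FIRST(';') \ {ε} = { ';' }
In C → C E C: E is followed by C, add FIRST(C) \ {ε} = { 'b' }

Taking the union: FOLLOW(E) = { ';', 'b' }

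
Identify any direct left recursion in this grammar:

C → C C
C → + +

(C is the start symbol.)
Yes, C is left-recursive

Direct left recursion occurs when N → N α for some non-terminal N (the right-hand side begins with the left-hand side itself).

C → C C: LEFT RECURSIVE (starts with C)
C → + +: starts with '+'

The grammar has direct left recursion on: C.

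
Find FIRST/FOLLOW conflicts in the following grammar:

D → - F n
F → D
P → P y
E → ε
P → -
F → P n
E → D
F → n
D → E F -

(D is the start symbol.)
A FIRST/FOLLOW conflict occurs when a non-terminal N has a nullable alternative N → β (β ⇒* ε) and another alternative N → α with FIRST(α) ∩ FOLLOW(N) ≠ ∅: on such a lookahead the parser cannot decide between expanding α and letting N vanish via β.

Nullable non-terminals: E.
FIRST sets used below: FIRST(D) = { '-', 'n' }

E: nullable alternative(s) E → ε; FOLLOW(E) = { '-', 'n' }
  E → ε: FIRST \ {ε} = { } — this is the only nullable alternative, skip
  E → D: FIRST \ {ε} = { '-', 'n' } — overlaps FOLLOW(E) on { '-', 'n' }: CONFLICT

D, F, P have no nullable alternative, so no FIRST/FOLLOW check is needed there.

So the grammar has 1 FIRST/FOLLOW conflict (marked CONFLICT above).

Answer: Yes. E → D with FOLLOW(E) on { '-', 'n' }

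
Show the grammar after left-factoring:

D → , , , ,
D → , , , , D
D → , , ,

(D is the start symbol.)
D → , , , D'
D' → , D''
D'' → ε
D'' → D
D' → ε

Left-factoring transforms A → αβ₁ | αβ₂ into A → αA' and A' → β₁ | β₂
(α is the longest common prefix among the alternatives). Repeat until
no nonterminal has two alternatives with a common prefix.

Round 1: D has alternatives sharing prefix ', , ,'. Introduce D': D → , , , D'
  Add: D' → ,
  Add: D' → , D
  Add: D' → ε

Round 2: D' has alternatives sharing prefix ','. Introduce D'': D' → , D''
  Add: D'' → ε
  Add: D'' → D

No remaining common prefixes — done.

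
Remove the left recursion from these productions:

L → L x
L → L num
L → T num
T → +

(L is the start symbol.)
L is directly left-recursive. The standard transformation for
  A → A α₁ | ... | A α_m | β₁ | ... | β_n
is
  A  → β₁ A' | ... | β_n A'
  A' → α₁ A' | ... | α_m A' | ε

L → T num becomes L → T num L'
L → L x becomes L' → x L'
L → L num becomes L' → num L'
Add L' → ε

Productions for other non-terminals are unchanged:
  T → +

Resulting grammar:
L → T num L'
L' → x L'
L' → num L'
L' → ε
T → +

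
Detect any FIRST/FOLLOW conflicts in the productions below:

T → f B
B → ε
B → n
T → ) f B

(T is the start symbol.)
No FIRST/FOLLOW conflicts.

A FIRST/FOLLOW conflict occurs when a non-terminal N has a nullable alternative N → β (β ⇒* ε) and another alternative N → α with FIRST(α) ∩ FOLLOW(N) ≠ ∅: on such a lookahead the parser cannot decide between expanding α and letting N vanish via β.

Nullable non-terminals: B.

B: nullable alternative(s) B → ε; FOLLOW(B) = { $ }
  B → ε: FIRST \ {ε} = { } — this is the only nullable alternative, skip
  B → n: FIRST \ {ε} = { 'n' } — disjoint from FOLLOW(B)

T has no nullable alternative, so no FIRST/FOLLOW check is needed there.

No FIRST/FOLLOW conflicts found.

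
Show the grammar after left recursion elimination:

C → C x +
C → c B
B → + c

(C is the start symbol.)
C is directly left-recursive. The standard transformation for
  A → A α₁ | ... | A α_m | β₁ | ... | β_n
is
  A  → β₁ A' | ... | β_n A'
  A' → α₁ A' | ... | α_m A' | ε

C → c B becomes C → c B C'
C → C x + becomes C' → x + C'
Add C' → ε

Productions for other non-terminals are unchanged:
  B → + c

Resulting grammar:
C → c B C'
C' → x + C'
C' → ε
B → + c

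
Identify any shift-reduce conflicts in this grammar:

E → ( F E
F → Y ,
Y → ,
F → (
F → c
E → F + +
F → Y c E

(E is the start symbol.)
Augment with E' → E and build the canonical LR(0) collection (I0 = CLOSURE({[E' → . E]}), then GOTO on every symbol after a dot until no new states appear). It has 15 states:
  I0: { [E → . ( F E], [E → . F + +], [E' → . E], [F → . (], [F → . Y ,], [F → . Y c E], [F → . c], [Y → . ,] }  — shift
  I1: { [E → ( . F E], [F → ( .], [F → . (], [F → . Y ,], [F → . Y c E], [F → . c], [Y → . ,] }  — shift, reduce
  I2: { [Y → , .] }  — reduce
  I3: { [E' → E .] }  — accept
  I4: { [E → F . + +] }  — shift
  I5: { [F → Y . ,], [F → Y . c E] }  — shift
  I6: { [F → c .] }  — reduce
  I7: { [F → Y , .] }  — reduce
  I8: { [E → . ( F E], [E → . F + +], [F → . (], [F → . Y ,], [F → . Y c E], [F → . c], [F → Y c . E], [Y → . ,] }  — shift
  I9: { [F → Y c E .] }  — reduce
  I10: { [E → F + . +] }  — shift
  I11: { [E → F + + .] }  — reduce
  I12: { [F → ( .] }  — reduce
  I13: { [E → ( F . E], [E → . ( F E], [E → . F + +], [F → . (], [F → . Y ,], [F → . Y c E], [F → . c], [Y → . ,] }  — shift
  I14: { [E → ( F E .] }  — reduce

I1 contains reduce item [F → ( .] and shift items [F → . (], [F → . c], [Y → . ,] — shift-reduce conflict.

Answer: Yes — I1: [F → ( .] vs [F → . (]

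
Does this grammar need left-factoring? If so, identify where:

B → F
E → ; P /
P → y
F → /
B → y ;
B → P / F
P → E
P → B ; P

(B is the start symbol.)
Left-factoring is needed when two productions for the same non-terminal
share a common prefix on the right-hand side.

Productions for B:
  B → F
  B → y ;
  B → P / F
Productions for P:
  P → y
  P → E
  P → B ; P

No common prefixes found.

Answer: No, left-factoring is not needed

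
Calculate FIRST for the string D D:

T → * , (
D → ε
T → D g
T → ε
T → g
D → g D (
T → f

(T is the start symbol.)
{ 'g', ε }

FIRST sets of the non-terminals involved (from the grammar, by fixed-point iteration):
  FIRST(D) = { 'g', ε }

To compute FIRST(D D), process the symbols left to right:
Symbol D is a non-terminal. Add FIRST(D) \ {ε} = { 'g' }
D is nullable (ε ∈ FIRST(D)), continue to the next symbol.
Symbol D is a non-terminal. Add FIRST(D) \ {ε} = { 'g' }
D is nullable (ε ∈ FIRST(D)), continue to the next symbol.
All symbols are nullable, so ε is in the result.
FIRST(D D) = { 'g', ε }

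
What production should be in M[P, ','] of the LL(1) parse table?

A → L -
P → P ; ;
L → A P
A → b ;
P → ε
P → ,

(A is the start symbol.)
P → P ; ;, P → ,

To find M[P, ','], we find productions for P where ',' is in the predict set (PREDICT(N → α) = (FIRST(α) \ {ε}) ∪ (FOLLOW(N) if α ⇒* ε)).

Relevant sets:
  FIRST(P) = { ',', ';', ε }
  FOLLOW(P) = { '-', ';' }

P → P ; ;: PREDICT = { ',', ';' }
  ',' is in predict set, so this production goes in M[P, ',']
P → ε: PREDICT = { '-', ';' }
P → ,: PREDICT = { ',' }
  ',' is in predict set, so this production goes in M[P, ',']

M[P, ','] = P → P ; ;, P → ,  (a multiply-defined cell — the grammar is not LL(1))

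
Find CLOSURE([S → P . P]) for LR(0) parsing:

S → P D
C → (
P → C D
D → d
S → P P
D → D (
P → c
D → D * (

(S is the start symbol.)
{ [C → . (], [P → . C D], [P → . c], [S → P . P] }

Start with: [S → P . P]
  [S → P . P] has the dot before P: add [P → . C D], [P → . c]
  [P → . C D] has the dot before C: add [C → . (]
No further items can be added.

CLOSURE = { [C → . (], [P → . C D], [P → . c], [S → P . P] }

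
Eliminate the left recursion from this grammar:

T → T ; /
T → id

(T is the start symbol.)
T is directly left-recursive. The standard transformation for
  A → A α₁ | ... | A α_m | β₁ | ... | β_n
is
  A  → β₁ A' | ... | β_n A'
  A' → α₁ A' | ... | α_m A' | ε

T → id becomes T → id T'
T → T ; / becomes T' → ; / T'
Add T' → ε

Resulting grammar:
T → id T'
T' → ; / T'
T' → ε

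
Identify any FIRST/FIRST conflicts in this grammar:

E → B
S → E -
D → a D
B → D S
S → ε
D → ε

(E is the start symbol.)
No FIRST/FIRST conflicts.

A FIRST/FIRST conflict occurs when two productions N → α and N → β for the same non-terminal have FIRST(α) ∩ FIRST(β) ≠ ∅ (with ε ∈ FIRST of a nullable right-hand side, so two nullable alternatives also conflict).

FIRST sets of the non-terminals at (or reachable through a nullable prefix from) the front of some alternative:
  FIRST(E) = { '-', 'a', ε }

Productions for S:
  S → E -: FIRST = { '-', 'a' }
  S → ε: FIRST = { ε }
Productions for D:
  D → a D: FIRST = { 'a' }
  D → ε: FIRST = { ε }
E, B have only one production, so no FIRST/FIRST conflict is possible there.

All alternatives of each non-terminal have pairwise disjoint FIRST sets.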